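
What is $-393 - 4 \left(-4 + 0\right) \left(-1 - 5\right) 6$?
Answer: $-969$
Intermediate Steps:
$-393 - 4 \left(-4 + 0\right) \left(-1 - 5\right) 6 = -393 - 4 \left(\left(-4\right) \left(-6\right)\right) 6 = -393 - 4 \cdot 24 \cdot 6 = -393 - 96 \cdot 6 = -393 - 576 = -969$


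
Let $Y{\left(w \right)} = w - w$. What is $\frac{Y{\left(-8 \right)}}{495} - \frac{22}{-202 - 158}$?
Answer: $\frac{11}{180} \approx 0.061111$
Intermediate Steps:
$Y{\left(w \right)} = 0$
$\frac{Y{\left(-8 \right)}}{495} - \frac{22}{-202 - 158} = \frac{0}{495} - \frac{22}{-202 - 158} = 0 \cdot \frac{1}{495} - \frac{22}{-202 - 158} = 0 - \frac{22}{-360} = 0 - - \frac{11}{180} = 0 + \frac{11}{180} = \frac{11}{180}$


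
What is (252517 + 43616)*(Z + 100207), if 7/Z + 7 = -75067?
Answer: 2227790883117363/75074 ≈ 2.9675e+10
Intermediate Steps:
Z = -7/75074 (Z = 7/(-7 - 75067) = 7/(-75074) = 7*(-1/75074) = -7/75074 ≈ -9.3241e-5)
(252517 + 43616)*(Z + 100207) = (252517 + 43616)*(-7/75074 + 100207) = 296133*(7522940311/75074) = 2227790883117363/75074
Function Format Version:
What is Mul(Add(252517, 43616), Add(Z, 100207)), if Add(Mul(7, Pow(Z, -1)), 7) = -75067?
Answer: Rational(2227790883117363, 75074) ≈ 2.9675e+10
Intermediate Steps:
Z = Rational(-7, 75074) (Z = Mul(7, Pow(Add(-7, -75067), -1)) = Mul(7, Pow(-75074, -1)) = Mul(7, Rational(-1, 75074)) = Rational(-7, 75074) ≈ -9.3241e-5)
Mul(Add(252517, 43616), Add(Z, 100207)) = Mul(Add(252517, 43616), Add(Rational(-7, 75074), 100207)) = Mul(296133, Rational(7522940311, 75074)) = Rational(2227790883117363, 75074)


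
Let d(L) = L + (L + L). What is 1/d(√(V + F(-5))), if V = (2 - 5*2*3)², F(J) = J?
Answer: √779/2337 ≈ 0.011943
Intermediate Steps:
V = 784 (V = (2 - 10*3)² = (2 - 30)² = (-28)² = 784)
d(L) = 3*L (d(L) = L + 2*L = 3*L)
1/d(√(V + F(-5))) = 1/(3*√(784 - 5)) = 1/(3*√779) = √779/2337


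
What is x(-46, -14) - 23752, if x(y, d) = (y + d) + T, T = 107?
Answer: -23705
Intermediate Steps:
x(y, d) = 107 + d + y (x(y, d) = (y + d) + 107 = (d + y) + 107 = 107 + d + y)
x(-46, -14) - 23752 = (107 - 14 - 46) - 23752 = 47 - 23752 = -23705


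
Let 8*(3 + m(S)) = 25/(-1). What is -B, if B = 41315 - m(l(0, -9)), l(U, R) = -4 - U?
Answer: -330569/8 ≈ -41321.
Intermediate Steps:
m(S) = -49/8 (m(S) = -3 + (25/(-1))/8 = -3 + (-1*25)/8 = -3 + (⅛)*(-25) = -3 - 25/8 = -49/8)
B = 330569/8 (B = 41315 - 1*(-49/8) = 41315 + 49/8 = 330569/8 ≈ 41321.)
-B = -1*330569/8 = -330569/8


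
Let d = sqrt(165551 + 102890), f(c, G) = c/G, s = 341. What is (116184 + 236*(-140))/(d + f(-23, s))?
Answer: 81512299/3901823424 + 1208508433*sqrt(268441)/3901823424 ≈ 160.50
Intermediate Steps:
d = sqrt(268441) ≈ 518.11
(116184 + 236*(-140))/(d + f(-23, s)) = (116184 + 236*(-140))/(sqrt(268441) - 23/341) = (116184 - 33040)/(sqrt(268441) - 23*1/341) = 83144/(sqrt(268441) - 23/341) = 83144/(-23/341 + sqrt(268441))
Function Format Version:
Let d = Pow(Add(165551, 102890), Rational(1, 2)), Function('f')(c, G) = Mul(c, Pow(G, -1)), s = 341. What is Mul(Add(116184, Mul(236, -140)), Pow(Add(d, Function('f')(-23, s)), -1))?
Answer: Add(Rational(81512299, 3901823424), Mul(Rational(1208508433, 3901823424), Pow(268441, Rational(1, 2)))) ≈ 160.50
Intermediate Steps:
d = Pow(268441, Rational(1, 2)) ≈ 518.11
Mul(Add(116184, Mul(236, -140)), Pow(Add(d, Function('f')(-23, s)), -1)) = Mul(Add(116184, Mul(236, -140)), Pow(Add(Pow(268441, Rational(1, 2)), Mul(-23, Pow(341, -1))), -1)) = Mul(Add(116184, -33040), Pow(Add(Pow(268441, Rational(1, 2)), Mul(-23, Rational(1, 341))), -1)) = Mul(83144, Pow(Add(Pow(268441, Rational(1, 2)), Rational(-23, 341)), -1)) = Mul(83144, Pow(Add(Rational(-23, 341), Pow(268441, Rational(1, 2))), -1))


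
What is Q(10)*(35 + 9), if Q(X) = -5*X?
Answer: -2200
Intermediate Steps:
Q(X) = -5*X
Q(10)*(35 + 9) = (-5*10)*(35 + 9) = -50*44 = -2200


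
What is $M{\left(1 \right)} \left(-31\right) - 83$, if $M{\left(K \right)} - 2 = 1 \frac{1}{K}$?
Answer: $-176$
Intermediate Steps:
$M{\left(K \right)} = 2 + \frac{1}{K}$ ($M{\left(K \right)} = 2 + 1 \frac{1}{K} = 2 + \frac{1}{K}$)
$M{\left(1 \right)} \left(-31\right) - 83 = \left(2 + 1^{-1}\right) \left(-31\right) - 83 = \left(2 + 1\right) \left(-31\right) - 83 = 3 \left(-31\right) - 83 = -93 - 83 = -176$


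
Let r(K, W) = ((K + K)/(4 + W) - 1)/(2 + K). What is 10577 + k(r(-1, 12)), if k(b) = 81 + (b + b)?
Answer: 42623/4 ≈ 10656.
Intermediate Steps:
r(K, W) = (-1 + 2*K/(4 + W))/(2 + K) (r(K, W) = ((2*K)/(4 + W) - 1)/(2 + K) = (2*K/(4 + W) - 1)/(2 + K) = (-1 + 2*K/(4 + W))/(2 + K))
k(b) = 81 + 2*b
10577 + k(r(-1, 12)) = 10577 + (81 + 2*((-4 - 1*12 + 2*(-1))/(8 + 2*12 + 4*(-1) - 1*12))) = 10577 + (81 + 2*((-4 - 12 - 2)/(8 + 24 - 4 - 12))) = 10577 + (81 + 2*(-18/16)) = 10577 + (81 + 2*((1/16)*(-18))) = 10577 + (81 + 2*(-9/8)) = 10577 + (81 - 9/4) = 10577 + 315/4 = 42623/4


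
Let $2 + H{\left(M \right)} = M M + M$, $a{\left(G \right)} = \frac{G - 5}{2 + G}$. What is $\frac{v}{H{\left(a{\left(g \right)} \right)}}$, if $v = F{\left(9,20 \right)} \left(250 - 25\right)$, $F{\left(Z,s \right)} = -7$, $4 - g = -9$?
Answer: $\frac{50625}{38} \approx 1332.2$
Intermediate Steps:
$g = 13$ ($g = 4 - -9 = 4 + 9 = 13$)
$v = -1575$ ($v = - 7 \left(250 - 25\right) = \left(-7\right) 225 = -1575$)
$a{\left(G \right)} = \frac{-5 + G}{2 + G}$
$H{\left(M \right)} = -2 + M + M^{2}$ ($H{\left(M \right)} = -2 + \left(M M + M\right) = -2 + \left(M^{2} + M\right) = -2 + \left(M + M^{2}\right) = -2 + M + M^{2}$)
$\frac{v}{H{\left(a{\left(g \right)} \right)}} = - \frac{1575}{-2 + \frac{-5 + 13}{2 + 13} + \left(\frac{-5 + 13}{2 + 13}\right)^{2}} = - \frac{1575}{-2 + \frac{1}{15} \cdot 8 + \left(\frac{1}{15} \cdot 8\right)^{2}} = - \frac{1575}{-2 + \frac{8}{15} + \left(\frac{8}{15}\right)^{2}} = - \frac{1575}{-2 + \frac{8}{15} + \frac{64}{225}} = - \frac{1575}{- \frac{266}{225}} = \left(-1575\right) \left(- \frac{225}{266}\right) = \frac{50625}{38}$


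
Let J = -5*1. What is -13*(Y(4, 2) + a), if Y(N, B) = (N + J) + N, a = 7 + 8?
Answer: -234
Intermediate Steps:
a = 15
J = -5
Y(N, B) = -5 + 2*N (Y(N, B) = (N - 5) + N = (-5 + N) + N = -5 + 2*N)
-13*(Y(4, 2) + a) = -13*((-5 + 2*4) + 15) = -13*((-5 + 8) + 15) = -13*(3 + 15) = -13*18 = -234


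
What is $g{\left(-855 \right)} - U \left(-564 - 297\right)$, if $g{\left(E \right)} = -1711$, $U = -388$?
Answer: $-335779$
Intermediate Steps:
$g{\left(-855 \right)} - U \left(-564 - 297\right) = -1711 - - 388 \left(-564 - 297\right) = -1711 - \left(-388\right) \left(-861\right) = -1711 - 334068 = -335779$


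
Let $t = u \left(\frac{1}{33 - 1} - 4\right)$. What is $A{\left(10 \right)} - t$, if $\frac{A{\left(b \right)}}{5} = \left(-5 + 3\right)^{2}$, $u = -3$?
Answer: $\frac{259}{32} \approx 8.0938$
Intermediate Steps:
$A{\left(b \right)} = 20$ ($A{\left(b \right)} = 5 \left(-5 + 3\right)^{2} = 5 \left(-2\right)^{2} = 5 \cdot 4 = 20$)
$t = \frac{381}{32}$ ($t = - 3 \left(\frac{1}{33 - 1} - 4\right) = - 3 \left(\frac{1}{32} - 4\right) = \left(-3\right) \left(- \frac{127}{32}\right) = \frac{381}{32} \approx 11.906$)
$A{\left(10 \right)} - t = 20 - \frac{381}{32} = \frac{259}{32}$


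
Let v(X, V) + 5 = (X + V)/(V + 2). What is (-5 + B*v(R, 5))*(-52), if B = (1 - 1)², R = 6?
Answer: 260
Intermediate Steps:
v(X, V) = -5 + (V + X)/(2 + V) (v(X, V) = -5 + (X + V)/(V + 2) = -5 + (V + X)/(2 + V))
B = 0 (B = 0² = 0)
(-5 + B*v(R, 5))*(-52) = (-5 + 0*((-10 + 6 - 4*5)/(2 + 5)))*(-52) = (-5 + 0*((-10 + 6 - 20)/7))*(-52) = (-5 + 0*((⅐)*(-24)))*(-52) = (-5 + 0*(-24/7))*(-52) = (-5 + 0)*(-52) = -5*(-52) = 260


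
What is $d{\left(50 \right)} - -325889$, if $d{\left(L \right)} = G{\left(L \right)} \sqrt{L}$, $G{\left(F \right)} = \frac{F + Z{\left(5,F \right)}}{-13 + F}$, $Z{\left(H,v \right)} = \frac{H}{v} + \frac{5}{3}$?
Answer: $325889 + \frac{1553 \sqrt{2}}{222} \approx 3.259 \cdot 10^{5}$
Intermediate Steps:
$Z{\left(H,v \right)} = \frac{5}{3} + \frac{H}{v}$ ($Z{\left(H,v \right)} = \frac{H}{v} + 5 \cdot \frac{1}{3} = \frac{H}{v} + \frac{5}{3} = \frac{5}{3} + \frac{H}{v}$)
$G{\left(F \right)} = \frac{\frac{5}{3} + F + \frac{5}{F}}{-13 + F}$ ($G{\left(F \right)} = \frac{F + \left(\frac{5}{3} + \frac{5}{F}\right)}{-13 + F} = \frac{\frac{5}{3} + F + \frac{5}{F}}{-13 + F}$)
$d{\left(L \right)} = \frac{5 + L^{2} + \frac{5 L}{3}}{\sqrt{L} \left(-13 + L\right)}$ ($d{\left(L \right)} = \frac{5 + L^{2} + \frac{5 L}{3}}{L \left(-13 + L\right)} \sqrt{L} = \frac{5 + L^{2} + \frac{5 L}{3}}{\sqrt{L} \left(-13 + L\right)}$)
$d{\left(50 \right)} - -325889 = \frac{5 + 50^{2} + \frac{5}{3} \cdot 50}{5 \sqrt{2} \left(-13 + 50\right)} - -325889 = \frac{\frac{\sqrt{2}}{10} \left(5 + 2500 + \frac{250}{3}\right)}{37} + 325889 = \frac{\sqrt{2}}{10} \cdot \frac{1}{37} \cdot \frac{7765}{3} + 325889 = \frac{1553 \sqrt{2}}{222} + 325889 = 325889 + \frac{1553 \sqrt{2}}{222}$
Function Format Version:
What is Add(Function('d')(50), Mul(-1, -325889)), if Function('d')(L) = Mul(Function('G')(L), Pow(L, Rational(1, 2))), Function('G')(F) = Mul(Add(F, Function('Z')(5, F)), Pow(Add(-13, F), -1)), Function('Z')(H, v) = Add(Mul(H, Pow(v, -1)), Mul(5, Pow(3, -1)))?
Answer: Add(325889, Mul(Rational(1553, 222), Pow(2, Rational(1, 2)))) ≈ 3.2590e+5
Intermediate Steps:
Function('Z')(H, v) = Add(Rational(5, 3), Mul(H, Pow(v, -1))) (Function('Z')(H, v) = Add(Mul(H, Pow(v, -1)), Mul(5, Rational(1, 3))) = Add(Mul(H, Pow(v, -1)), Rational(5, 3)) = Add(Rational(5, 3), Mul(H, Pow(v, -1))))
Function('G')(F) = Mul(Pow(Add(-13, F), -1), Add(Rational(5, 3), F, Mul(5, Pow(F, -1)))) (Function('G')(F) = Mul(Add(F, Add(Rational(5, 3), Mul(5, Pow(F, -1)))), Pow(Add(-13, F), -1)) = Mul(Add(Rational(5, 3), F, Mul(5, Pow(F, -1))), Pow(Add(-13, F), -1)) = Mul(Pow(Add(-13, F), -1), Add(Rational(5, 3), F, Mul(5, Pow(F, -1)))))
Function('d')(L) = Mul(Pow(L, Rational(-1, 2)), Pow(Add(-13, L), -1), Add(5, Pow(L, 2), Mul(Rational(5, 3), L))) (Function('d')(L) = Mul(Mul(Pow(L, -1), Pow(Add(-13, L), -1), Add(5, Pow(L, 2), Mul(Rational(5, 3), L))), Pow(L, Rational(1, 2))) = Mul(Pow(L, Rational(-1, 2)), Pow(Add(-13, L), -1), Add(5, Pow(L, 2), Mul(Rational(5, 3), L))))
Add(Function('d')(50), Mul(-1, -325889)) = Add(Mul(Pow(50, Rational(-1, 2)), Pow(Add(-13, 50), -1), Add(5, Pow(50, 2), Mul(Rational(5, 3), 50))), Mul(-1, -325889)) = Add(Mul(Mul(Rational(1, 10), Pow(2, Rational(1, 2))), Pow(37, -1), Add(5, 2500, Rational(250, 3))), 325889) = Add(Mul(Mul(Rational(1, 10), Pow(2, Rational(1, 2))), Rational(1, 37), Rational(7765, 3)), 325889) = Add(Mul(Rational(1553, 222), Pow(2, Rational(1, 2))), 325889) = Add(325889, Mul(Rational(1553, 222), Pow(2, Rational(1, 2))))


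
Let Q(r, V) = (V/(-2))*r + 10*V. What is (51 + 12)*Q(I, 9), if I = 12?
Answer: 2268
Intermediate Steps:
Q(r, V) = 10*V - V*r/2 (Q(r, V) = (V*(-½))*r + 10*V = (-V/2)*r + 10*V = -V*r/2 + 10*V = 10*V - V*r/2)
(51 + 12)*Q(I, 9) = (51 + 12)*((½)*9*(20 - 1*12)) = 63*((½)*9*(20 - 12)) = 63*((½)*9*8) = 63*36 = 2268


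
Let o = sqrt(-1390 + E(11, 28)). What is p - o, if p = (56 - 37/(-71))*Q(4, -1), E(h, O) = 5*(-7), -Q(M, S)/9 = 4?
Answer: -144468/71 - 5*I*sqrt(57) ≈ -2034.8 - 37.749*I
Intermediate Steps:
Q(M, S) = -36 (Q(M, S) = -9*4 = -36)
E(h, O) = -35
o = 5*I*sqrt(57) (o = sqrt(-1390 - 35) = sqrt(-1425) = 5*I*sqrt(57) ≈ 37.749*I)
p = -144468/71 (p = (56 - 37/(-71))*(-36) = (56 - 37*(-1/71))*(-36) = (56 + 37/71)*(-36) = (4013/71)*(-36) = -144468/71 ≈ -2034.8)
p - o = -144468/71 - 5*I*sqrt(57)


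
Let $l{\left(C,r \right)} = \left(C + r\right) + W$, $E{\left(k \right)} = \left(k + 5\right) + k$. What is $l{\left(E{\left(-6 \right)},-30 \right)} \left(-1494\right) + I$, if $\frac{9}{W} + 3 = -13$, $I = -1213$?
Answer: $\frac{439243}{8} \approx 54905.0$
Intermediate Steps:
$W = - \frac{9}{16}$ ($W = \frac{9}{-3 - 13} = \frac{9}{-16} = 9 \left(- \frac{1}{16}\right) = - \frac{9}{16} \approx -0.5625$)
$E{\left(k \right)} = 5 + 2 k$ ($E{\left(k \right)} = \left(5 + k\right) + k = 5 + 2 k$)
$l{\left(C,r \right)} = - \frac{9}{16} + C + r$ ($l{\left(C,r \right)} = \left(C + r\right) - \frac{9}{16} = - \frac{9}{16} + C + r$)
$l{\left(E{\left(-6 \right)},-30 \right)} \left(-1494\right) + I = \left(- \frac{9}{16} + \left(5 + 2 \left(-6\right)\right) - 30\right) \left(-1494\right) - 1213 = \left(- \frac{9}{16} + \left(5 - 12\right) - 30\right) \left(-1494\right) - 1213 = \left(- \frac{9}{16} - 7 - 30\right) \left(-1494\right) - 1213 = \left(- \frac{601}{16}\right) \left(-1494\right) - 1213 = \frac{448947}{8} - 1213 = \frac{439243}{8}$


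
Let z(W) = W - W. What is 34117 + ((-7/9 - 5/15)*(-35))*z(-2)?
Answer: 34117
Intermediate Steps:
z(W) = 0
34117 + ((-7/9 - 5/15)*(-35))*z(-2) = 34117 + ((-7/9 - 5/15)*(-35))*0 = 34117 + ((-7*⅑ - 5*1/15)*(-35))*0 = 34117 + ((-7/9 - ⅓)*(-35))*0 = 34117 - 10/9*(-35)*0 = 34117 + (350/9)*0 = 34117 + 0 = 34117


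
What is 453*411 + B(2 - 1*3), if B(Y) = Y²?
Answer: 186184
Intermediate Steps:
453*411 + B(2 - 1*3) = 453*411 + (2 - 1*3)² = 186183 + (2 - 3)² = 186183 + (-1)² = 186183 + 1 = 186184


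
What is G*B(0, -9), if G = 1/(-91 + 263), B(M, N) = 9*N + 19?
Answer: -31/86 ≈ -0.36047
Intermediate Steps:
B(M, N) = 19 + 9*N
G = 1/172 ≈ 0.0058140
G*B(0, -9) = (19 + 9*(-9))/172 = (19 - 81)/172 = (1/172)*(-62) = -31/86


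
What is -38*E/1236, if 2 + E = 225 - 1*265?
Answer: 133/103 ≈ 1.2913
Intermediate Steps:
E = -42 (E = -2 + (225 - 1*265) = -2 + (225 - 265) = -2 - 40 = -42)
-38*E/1236 = -(-1596)/1236 = -38*(-7/206) = 133/103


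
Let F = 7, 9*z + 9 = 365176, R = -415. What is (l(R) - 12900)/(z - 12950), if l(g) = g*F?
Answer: -4905/8573 ≈ -0.57215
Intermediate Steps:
z = 365167/9 (z = -1 + (⅑)*365176 = -1 + 365176/9 = 365167/9 ≈ 40574.)
l(g) = 7*g (l(g) = g*7 = 7*g)
(l(R) - 12900)/(z - 12950) = (7*(-415) - 12900)/(365167/9 - 12950) = (-2905 - 12900)/(248617/9) = -15805*9/248617 = -4905/8573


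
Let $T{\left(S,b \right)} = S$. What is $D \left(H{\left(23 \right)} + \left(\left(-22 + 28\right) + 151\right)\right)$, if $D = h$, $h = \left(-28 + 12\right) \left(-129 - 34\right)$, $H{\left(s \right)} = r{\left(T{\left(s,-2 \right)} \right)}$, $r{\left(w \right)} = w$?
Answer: $469440$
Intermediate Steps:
$H{\left(s \right)} = s$
$h = 2608$ ($h = \left(-16\right) \left(-163\right) = 2608$)
$D = 2608$
$D \left(H{\left(23 \right)} + \left(\left(-22 + 28\right) + 151\right)\right) = 2608 \left(23 + \left(\left(-22 + 28\right) + 151\right)\right) = 2608 \left(23 + \left(6 + 151\right)\right) = 2608 \left(23 + 157\right) = 2608 \cdot 180 = 469440$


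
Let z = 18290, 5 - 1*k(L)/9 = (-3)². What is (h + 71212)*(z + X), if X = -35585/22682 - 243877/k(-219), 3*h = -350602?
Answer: -63704981974351/55674 ≈ -1.1443e+9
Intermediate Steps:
h = -350602/3 (h = (⅓)*(-350602) = -350602/3 ≈ -1.1687e+5)
k(L) = -36 (k(L) = 45 - 9*(-3)² = 45 - 9*9 = 45 - 81 = -36)
X = 251378957/37116 (X = -35585/22682 - 243877/(-36) = -35585*1/22682 - 243877*(-1/36) = -3235/2062 + 243877/36 = 251378957/37116 ≈ 6772.8)
(h + 71212)*(z + X) = (-350602/3 + 71212)*(18290 + 251378957/37116) = -136966/3*930230597/37116 = -63704981974351/55674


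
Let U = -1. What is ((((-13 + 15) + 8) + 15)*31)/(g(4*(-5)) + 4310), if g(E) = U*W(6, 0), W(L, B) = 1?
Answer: 25/139 ≈ 0.17986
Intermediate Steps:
g(E) = -1 (g(E) = -1*1 = -1)
((((-13 + 15) + 8) + 15)*31)/(g(4*(-5)) + 4310) = ((((-13 + 15) + 8) + 15)*31)/(-1 + 4310) = (((2 + 8) + 15)*31)/4309 = ((10 + 15)*31)*(1/4309) = (25*31)*(1/4309) = 775*(1/4309) = 25/139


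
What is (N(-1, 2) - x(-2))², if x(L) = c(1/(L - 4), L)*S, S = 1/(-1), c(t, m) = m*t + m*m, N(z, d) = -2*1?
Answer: 49/9 ≈ 5.4444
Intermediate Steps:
N(z, d) = -2
c(t, m) = m² + m*t (c(t, m) = m*t + m² = m² + m*t)
S = -1
x(L) = -L*(L + 1/(-4 + L)) (x(L) = (L*(L + 1/(L - 4)))*(-1) = (L*(L + 1/(-4 + L)))*(-1) = -L*(L + 1/(-4 + L)))
(N(-1, 2) - x(-2))² = (-2 - (-1)*(-2)*(1 - 2*(-4 - 2))/(-4 - 2))² = (-2 - (-1)*(-2)*(1 - 2*(-6))/(-6))² = (-2 - (-1)*(-2)*(-1)*(1 + 12)/6)² = (-2 - (-1)*(-2)*(-1)*13/6)² = (-2 - 1*(-13/3))² = (-2 + 13/3)² = (7/3)² = 49/9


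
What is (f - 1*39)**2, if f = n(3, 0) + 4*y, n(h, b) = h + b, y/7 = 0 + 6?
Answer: 17424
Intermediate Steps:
y = 42 (y = 7*(0 + 6) = 7*6 = 42)
n(h, b) = b + h
f = 171 (f = (0 + 3) + 4*42 = 3 + 168 = 171)
(f - 1*39)**2 = (171 - 1*39)**2 = (171 - 39)**2 = 132**2 = 17424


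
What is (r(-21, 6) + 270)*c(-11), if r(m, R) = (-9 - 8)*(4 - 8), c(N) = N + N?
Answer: -7436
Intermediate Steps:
c(N) = 2*N
r(m, R) = 68 (r(m, R) = -17*(-4) = 68)
(r(-21, 6) + 270)*c(-11) = (68 + 270)*(2*(-11)) = 338*(-22) = -7436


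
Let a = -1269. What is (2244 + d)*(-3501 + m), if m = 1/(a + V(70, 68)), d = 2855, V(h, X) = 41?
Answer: -21921768671/1228 ≈ -1.7852e+7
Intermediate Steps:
m = -1/1228 (m = 1/(-1269 + 41) = 1/(-1228) = -1/1228 ≈ -0.00081433)
(2244 + d)*(-3501 + m) = (2244 + 2855)*(-3501 - 1/1228) = 5099*(-4299229/1228) = -21921768671/1228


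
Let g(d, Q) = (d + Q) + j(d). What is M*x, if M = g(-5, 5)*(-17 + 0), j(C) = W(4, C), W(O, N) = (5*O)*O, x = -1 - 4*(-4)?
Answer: -20400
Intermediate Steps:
x = 15 (x = -1 + 16 = 15)
W(O, N) = 5*O²
j(C) = 80 (j(C) = 5*4² = 5*16 = 80)
g(d, Q) = 80 + Q + d (g(d, Q) = (d + Q) + 80 = (Q + d) + 80 = 80 + Q + d)
M = -1360 (M = (80 + 5 - 5)*(-17 + 0) = 80*(-17) = -1360)
M*x = -1360*15 = -20400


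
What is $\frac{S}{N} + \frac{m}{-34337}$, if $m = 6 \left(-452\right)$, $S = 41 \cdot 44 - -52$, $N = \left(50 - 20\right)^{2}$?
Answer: $\frac{16542568}{7725825} \approx 2.1412$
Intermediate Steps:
$N = 900$ ($N = 30^{2} = 900$)
$S = 1856$ ($S = 1804 + 52 = 1856$)
$m = -2712$
$\frac{S}{N} + \frac{m}{-34337} = \frac{1856}{900} - \frac{2712}{-34337} = 1856 \cdot \frac{1}{900} - - \frac{2712}{34337} = \frac{464}{225} + \frac{2712}{34337} = \frac{16542568}{7725825}$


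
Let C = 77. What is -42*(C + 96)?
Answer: -7266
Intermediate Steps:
-42*(C + 96) = -42*(77 + 96) = -42*173 = -7266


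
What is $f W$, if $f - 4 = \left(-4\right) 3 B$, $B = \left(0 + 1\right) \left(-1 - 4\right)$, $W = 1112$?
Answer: $71168$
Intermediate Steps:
$B = -5$ ($B = 1 \left(-5\right) = -5$)
$f = 64$ ($f = 4 + \left(-4\right) 3 \left(-5\right) = 4 - -60 = 4 + 60 = 64$)
$f W = 64 \cdot 1112 = 71168$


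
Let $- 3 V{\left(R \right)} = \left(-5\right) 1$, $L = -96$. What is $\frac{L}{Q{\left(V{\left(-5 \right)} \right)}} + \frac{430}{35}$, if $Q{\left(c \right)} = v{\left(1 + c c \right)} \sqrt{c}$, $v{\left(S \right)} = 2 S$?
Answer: $\frac{86}{7} - \frac{216 \sqrt{15}}{85} \approx 2.4438$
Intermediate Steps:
$V{\left(R \right)} = \frac{5}{3}$ ($V{\left(R \right)} = - \frac{\left(-5\right) 1}{3} = \left(- \frac{1}{3}\right) \left(-5\right) = \frac{5}{3}$)
$Q{\left(c \right)} = \sqrt{c} \left(2 + 2 c^{2}\right)$ ($Q{\left(c \right)} = 2 \left(1 + c c\right) \sqrt{c} = 2 \left(1 + c^{2}\right) \sqrt{c} = \left(2 + 2 c^{2}\right) \sqrt{c} = \sqrt{c} \left(2 + 2 c^{2}\right)$)
$\frac{L}{Q{\left(V{\left(-5 \right)} \right)}} + \frac{430}{35} = - \frac{96}{2 \sqrt{\frac{5}{3}} \left(1 + \left(\frac{5}{3}\right)^{2}\right)} + \frac{430}{35} = - \frac{96}{2 \frac{\sqrt{15}}{3} \left(1 + \frac{25}{9}\right)} + 430 \cdot \frac{1}{35} = - \frac{96}{2 \frac{\sqrt{15}}{3} \cdot \frac{34}{9}} + \frac{86}{7} = - \frac{96}{\frac{68}{27} \sqrt{15}} + \frac{86}{7} = - 96 \frac{9 \sqrt{15}}{340} + \frac{86}{7} = - \frac{216 \sqrt{15}}{85} + \frac{86}{7} = \frac{86}{7} - \frac{216 \sqrt{15}}{85}$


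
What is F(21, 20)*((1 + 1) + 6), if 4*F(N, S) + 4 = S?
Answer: 32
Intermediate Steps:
F(N, S) = -1 + S/4
F(21, 20)*((1 + 1) + 6) = (-1 + (¼)*20)*((1 + 1) + 6) = (-1 + 5)*(2 + 6) = 4*8 = 32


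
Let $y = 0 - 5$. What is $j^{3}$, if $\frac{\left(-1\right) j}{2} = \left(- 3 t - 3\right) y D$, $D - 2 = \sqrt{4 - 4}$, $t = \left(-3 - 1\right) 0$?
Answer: $-216000$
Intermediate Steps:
$t = 0$ ($t = \left(-4\right) 0 = 0$)
$D = 2$ ($D = 2 + \sqrt{4 - 4} = 2 + \sqrt{0} = 2 + 0 = 2$)
$y = -5$ ($y = 0 - 5 = -5$)
$j = -60$ ($j = - 2 \left(\left(-3\right) 0 - 3\right) \left(-5\right) 2 = - 2 \left(0 - 3\right) \left(-5\right) 2 = - 2 \left(-3\right) \left(-5\right) 2 = - 2 \cdot 15 \cdot 2 = \left(-2\right) 30 = -60$)
$j^{3} = \left(-60\right)^{3} = -216000$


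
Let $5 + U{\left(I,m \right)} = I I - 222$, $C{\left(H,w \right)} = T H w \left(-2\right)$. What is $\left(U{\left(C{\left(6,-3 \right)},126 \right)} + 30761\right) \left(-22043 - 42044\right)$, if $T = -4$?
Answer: $-3285740490$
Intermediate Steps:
$C{\left(H,w \right)} = 8 H w$ ($C{\left(H,w \right)} = - 4 H w \left(-2\right) = 8 H w$)
$U{\left(I,m \right)} = -227 + I^{2}$ ($U{\left(I,m \right)} = -5 + \left(I I - 222\right) = -5 + \left(I^{2} - 222\right) = -5 + \left(-222 + I^{2}\right) = -227 + I^{2}$)
$\left(U{\left(C{\left(6,-3 \right)},126 \right)} + 30761\right) \left(-22043 - 42044\right) = \left(\left(-227 + \left(8 \cdot 6 \left(-3\right)\right)^{2}\right) + 30761\right) \left(-22043 - 42044\right) = \left(\left(-227 + \left(-144\right)^{2}\right) + 30761\right) \left(-64087\right) = \left(\left(-227 + 20736\right) + 30761\right) \left(-64087\right) = \left(20509 + 30761\right) \left(-64087\right) = 51270 \left(-64087\right) = -3285740490$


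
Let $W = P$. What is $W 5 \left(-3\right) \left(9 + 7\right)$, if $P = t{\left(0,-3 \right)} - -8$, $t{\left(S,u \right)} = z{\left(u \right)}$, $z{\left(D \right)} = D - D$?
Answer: $-1920$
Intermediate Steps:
$z{\left(D \right)} = 0$
$t{\left(S,u \right)} = 0$
$P = 8$ ($P = 0 - -8 = 0 + 8 = 8$)
$W = 8$
$W 5 \left(-3\right) \left(9 + 7\right) = 8 \cdot 5 \left(-3\right) \left(9 + 7\right) = 8 \left(-15\right) 16 = \left(-120\right) 16 = -1920$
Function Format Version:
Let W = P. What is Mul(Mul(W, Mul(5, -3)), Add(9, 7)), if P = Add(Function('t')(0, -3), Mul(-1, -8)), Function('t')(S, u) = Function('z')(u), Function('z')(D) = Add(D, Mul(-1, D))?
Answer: -1920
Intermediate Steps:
Function('z')(D) = 0
Function('t')(S, u) = 0
P = 8 (P = Add(0, Mul(-1, -8)) = Add(0, 8) = 8)
W = 8
Mul(Mul(W, Mul(5, -3)), Add(9, 7)) = Mul(Mul(8, Mul(5, -3)), Add(9, 7)) = Mul(Mul(8, -15), 16) = Mul(-120, 16) = -1920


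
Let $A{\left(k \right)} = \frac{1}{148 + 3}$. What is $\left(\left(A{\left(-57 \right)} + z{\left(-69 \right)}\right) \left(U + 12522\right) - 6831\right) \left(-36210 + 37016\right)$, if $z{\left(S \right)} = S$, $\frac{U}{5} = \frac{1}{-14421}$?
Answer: $- \frac{1528300846117162}{2177571} \approx -7.0184 \cdot 10^{8}$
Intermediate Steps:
$U = - \frac{5}{14421}$ ($U = \frac{5}{-14421} = 5 \left(- \frac{1}{14421}\right) = - \frac{5}{14421} \approx -0.00034672$)
$A{\left(k \right)} = \frac{1}{151}$
$\left(\left(A{\left(-57 \right)} + z{\left(-69 \right)}\right) \left(U + 12522\right) - 6831\right) \left(-36210 + 37016\right) = \left(\left(\frac{1}{151} - 69\right) \left(- \frac{5}{14421} + 12522\right) - 6831\right) \left(-36210 + 37016\right) = \left(\left(- \frac{10418}{151}\right) \frac{180579757}{14421} - 6831\right) 806 = \left(- \frac{1881279908426}{2177571} - 6831\right) 806 = \left(- \frac{1896154895927}{2177571}\right) 806 = - \frac{1528300846117162}{2177571}$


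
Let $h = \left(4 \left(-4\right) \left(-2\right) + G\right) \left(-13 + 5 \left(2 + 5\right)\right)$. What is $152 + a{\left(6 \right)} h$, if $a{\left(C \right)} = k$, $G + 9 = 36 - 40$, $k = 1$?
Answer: $570$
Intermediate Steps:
$G = -13$ ($G = -9 + \left(36 - 40\right) = -9 - 4 = -13$)
$a{\left(C \right)} = 1$
$h = 418$ ($h = \left(4 \left(-4\right) \left(-2\right) - 13\right) \left(-13 + 5 \left(2 + 5\right)\right) = \left(\left(-16\right) \left(-2\right) - 13\right) \left(-13 + 5 \cdot 7\right) = \left(32 - 13\right) \left(-13 + 35\right) = 19 \cdot 22 = 418$)
$152 + a{\left(6 \right)} h = 152 + 1 \cdot 418 = 152 + 418 = 570$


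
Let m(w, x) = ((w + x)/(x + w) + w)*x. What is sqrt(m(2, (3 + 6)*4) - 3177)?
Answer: 3*I*sqrt(341) ≈ 55.399*I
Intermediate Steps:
m(w, x) = x*(1 + w) (m(w, x) = ((w + x)/(w + x) + w)*x = (1 + w)*x = x*(1 + w))
sqrt(m(2, (3 + 6)*4) - 3177) = sqrt(((3 + 6)*4)*(1 + 2) - 3177) = sqrt((9*4)*3 - 3177) = sqrt(36*3 - 3177) = sqrt(108 - 3177) = sqrt(-3069) = 3*I*sqrt(341)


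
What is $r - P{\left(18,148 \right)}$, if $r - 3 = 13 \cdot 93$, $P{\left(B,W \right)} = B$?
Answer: $1194$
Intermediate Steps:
$r = 1212$ ($r = 3 + 13 \cdot 93 = 3 + 1209 = 1212$)
$r - P{\left(18,148 \right)} = 1212 - 18 = 1194$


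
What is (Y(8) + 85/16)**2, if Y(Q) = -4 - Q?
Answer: 11449/256 ≈ 44.723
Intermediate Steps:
(Y(8) + 85/16)**2 = ((-4 - 1*8) + 85/16)**2 = ((-4 - 8) + 85*(1/16))**2 = (-12 + 85/16)**2 = (-107/16)**2 = 11449/256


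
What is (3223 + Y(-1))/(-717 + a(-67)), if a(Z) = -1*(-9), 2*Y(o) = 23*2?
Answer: -541/118 ≈ -4.5847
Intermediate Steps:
Y(o) = 23 (Y(o) = (23*2)/2 = (½)*46 = 23)
a(Z) = 9
(3223 + Y(-1))/(-717 + a(-67)) = (3223 + 23)/(-717 + 9) = 3246/(-708) = 3246*(-1/708) = -541/118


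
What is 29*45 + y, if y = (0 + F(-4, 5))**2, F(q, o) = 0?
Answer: 1305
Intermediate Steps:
y = 0 (y = (0 + 0)**2 = 0**2 = 0)
29*45 + y = 29*45 + 0 = 1305 + 0 = 1305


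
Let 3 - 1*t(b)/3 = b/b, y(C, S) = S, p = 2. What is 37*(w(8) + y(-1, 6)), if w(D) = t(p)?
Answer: 444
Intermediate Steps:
t(b) = 6 (t(b) = 9 - 3*b/b = 9 - 3*1 = 9 - 3 = 6)
w(D) = 6
37*(w(8) + y(-1, 6)) = 37*(6 + 6) = 37*12 = 444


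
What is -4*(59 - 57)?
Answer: -8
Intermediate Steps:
-4*(59 - 57) = -4*2 = -8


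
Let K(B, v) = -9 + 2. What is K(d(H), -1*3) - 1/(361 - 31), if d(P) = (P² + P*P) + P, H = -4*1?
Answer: -2311/330 ≈ -7.0030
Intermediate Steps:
H = -4
d(P) = P + 2*P² (d(P) = (P² + P²) + P = 2*P² + P = P + 2*P²)
K(B, v) = -7
K(d(H), -1*3) - 1/(361 - 31) = -7 - 1/(361 - 31) = -7 - 1/330 = -2311/330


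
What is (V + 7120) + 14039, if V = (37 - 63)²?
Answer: 21835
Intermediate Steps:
V = 676 (V = (-26)² = 676)
(V + 7120) + 14039 = (676 + 7120) + 14039 = 7796 + 14039 = 21835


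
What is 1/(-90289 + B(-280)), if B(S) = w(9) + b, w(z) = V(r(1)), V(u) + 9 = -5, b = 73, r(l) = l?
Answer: -1/90230 ≈ -1.1083e-5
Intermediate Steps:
V(u) = -14 (V(u) = -9 - 5 = -14)
w(z) = -14
B(S) = 59 (B(S) = -14 + 73 = 59)
1/(-90289 + B(-280)) = 1/(-90289 + 59) = 1/(-90230) = -1/90230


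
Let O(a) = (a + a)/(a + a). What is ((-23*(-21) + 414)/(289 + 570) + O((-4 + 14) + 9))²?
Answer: 3083536/737881 ≈ 4.1789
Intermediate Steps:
O(a) = 1 (O(a) = (2*a)/((2*a)) = (2*a)*(1/(2*a)) = 1)
((-23*(-21) + 414)/(289 + 570) + O((-4 + 14) + 9))² = ((-23*(-21) + 414)/(289 + 570) + 1)² = ((483 + 414)/859 + 1)² = (897*(1/859) + 1)² = (897/859 + 1)² = (1756/859)² = 3083536/737881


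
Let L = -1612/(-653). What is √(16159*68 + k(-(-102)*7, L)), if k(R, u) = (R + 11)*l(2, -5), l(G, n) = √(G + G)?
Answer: √1100262 ≈ 1048.9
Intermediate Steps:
l(G, n) = √2*√G (l(G, n) = √(2*G) = √2*√G)
L = 1612/653 (L = -1612*(-1/653) = 1612/653 ≈ 2.4686)
k(R, u) = 22 + 2*R (k(R, u) = (R + 11)*(√2*√2) = (11 + R)*2 = 22 + 2*R)
√(16159*68 + k(-(-102)*7, L)) = √(16159*68 + (22 + 2*(-(-102)*7))) = √(1098812 + (22 + 2*(-102*(-7)))) = √(1098812 + (22 + 2*714)) = √(1098812 + (22 + 1428)) = √(1098812 + 1450) = √1100262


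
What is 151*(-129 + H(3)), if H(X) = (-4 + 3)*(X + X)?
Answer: -20385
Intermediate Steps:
H(X) = -2*X
151*(-129 + H(3)) = 151*(-129 - 2*3) = 151*(-129 - 6) = 151*(-135) = -20385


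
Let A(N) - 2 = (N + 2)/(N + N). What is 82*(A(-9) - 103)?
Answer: -74251/9 ≈ -8250.1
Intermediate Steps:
A(N) = 2 + (2 + N)/(2*N) (A(N) = 2 + (N + 2)/(N + N) = 2 + (2 + N)/((2*N)) = 2 + (2 + N)*(1/(2*N)) = 2 + (2 + N)/(2*N))
82*(A(-9) - 103) = 82*((5/2 + 1/(-9)) - 103) = 82*((5/2 - ⅑) - 103) = 82*(43/18 - 103) = 82*(-1811/18) = -74251/9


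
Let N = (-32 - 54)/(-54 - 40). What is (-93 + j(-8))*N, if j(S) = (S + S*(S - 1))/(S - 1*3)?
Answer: -46741/517 ≈ -90.408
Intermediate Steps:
N = 43/47 (N = -86/(-94) = -86*(-1/94) = 43/47 ≈ 0.91489)
j(S) = (S + S*(-1 + S))/(-3 + S) (j(S) = (S + S*(-1 + S))/(S - 3) = (S + S*(-1 + S))/(-3 + S))
(-93 + j(-8))*N = (-93 + (-8)**2/(-3 - 8))*(43/47) = (-93 + 64/(-11))*(43/47) = (-93 + 64*(-1/11))*(43/47) = (-93 - 64/11)*(43/47) = -1087/11*43/47 = -46741/517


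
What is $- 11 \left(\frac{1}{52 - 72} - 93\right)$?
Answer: $\frac{20471}{20} \approx 1023.5$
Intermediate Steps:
$- 11 \left(\frac{1}{52 - 72} - 93\right) = - 11 \left(\frac{1}{-20} - 93\right) = - 11 \left(- \frac{1}{20} - 93\right) = \left(-11\right) \left(- \frac{1861}{20}\right) = \frac{20471}{20}$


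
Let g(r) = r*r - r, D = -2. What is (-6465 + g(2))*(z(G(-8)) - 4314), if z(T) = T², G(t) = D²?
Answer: 27777974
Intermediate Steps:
G(t) = 4 (G(t) = (-2)² = 4)
g(r) = r² - r
(-6465 + g(2))*(z(G(-8)) - 4314) = (-6465 + 2*(-1 + 2))*(4² - 4314) = (-6465 + 2*1)*(16 - 4314) = (-6465 + 2)*(-4298) = -6463*(-4298) = 27777974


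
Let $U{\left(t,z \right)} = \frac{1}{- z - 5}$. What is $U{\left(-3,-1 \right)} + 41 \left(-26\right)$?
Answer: $- \frac{4265}{4} \approx -1066.3$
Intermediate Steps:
$U{\left(t,z \right)} = \frac{1}{-5 - z}$
$U{\left(-3,-1 \right)} + 41 \left(-26\right) = - \frac{1}{5 - 1} + 41 \left(-26\right) = - \frac{1}{4} - 1066 = - \frac{4265}{4}$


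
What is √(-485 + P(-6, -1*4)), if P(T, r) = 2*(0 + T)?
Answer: I*√497 ≈ 22.293*I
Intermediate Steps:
P(T, r) = 2*T
√(-485 + P(-6, -1*4)) = √(-485 + 2*(-6)) = √(-485 - 12) = √(-497) = I*√497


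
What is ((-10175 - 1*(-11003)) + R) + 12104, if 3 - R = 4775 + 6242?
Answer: 1918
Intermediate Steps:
R = -11014 (R = 3 - (4775 + 6242) = 3 - 1*11017 = 3 - 11017 = -11014)
((-10175 - 1*(-11003)) + R) + 12104 = ((-10175 - 1*(-11003)) - 11014) + 12104 = ((-10175 + 11003) - 11014) + 12104 = (828 - 11014) + 12104 = -10186 + 12104 = 1918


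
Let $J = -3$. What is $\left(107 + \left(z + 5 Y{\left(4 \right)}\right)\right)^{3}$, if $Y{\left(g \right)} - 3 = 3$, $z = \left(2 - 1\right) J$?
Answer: $2406104$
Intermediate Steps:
$z = -3$ ($z = \left(2 - 1\right) \left(-3\right) = 1 \left(-3\right) = -3$)
$Y{\left(g \right)} = 6$ ($Y{\left(g \right)} = 3 + 3 = 6$)
$\left(107 + \left(z + 5 Y{\left(4 \right)}\right)\right)^{3} = \left(107 + \left(-3 + 5 \cdot 6\right)\right)^{3} = \left(107 + \left(-3 + 30\right)\right)^{3} = \left(107 + 27\right)^{3} = 134^{3} = 2406104$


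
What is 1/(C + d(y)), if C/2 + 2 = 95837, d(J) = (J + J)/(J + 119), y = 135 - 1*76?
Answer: 89/17058689 ≈ 5.2173e-6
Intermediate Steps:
y = 59 (y = 135 - 76 = 59)
d(J) = 2*J/(119 + J) (d(J) = (2*J)/(119 + J) = 2*J/(119 + J))
C = 191670 (C = -4 + 2*95837 = -4 + 191674 = 191670)
1/(C + d(y)) = 1/(191670 + 2*59/(119 + 59)) = 1/(191670 + 2*59/178) = 1/(191670 + 2*59*(1/178)) = 1/(191670 + 59/89) = 1/(17058689/89) = 89/17058689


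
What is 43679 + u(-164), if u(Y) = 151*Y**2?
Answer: 4104975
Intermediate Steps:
43679 + u(-164) = 43679 + 151*(-164)**2 = 43679 + 151*26896 = 43679 + 4061296 = 4104975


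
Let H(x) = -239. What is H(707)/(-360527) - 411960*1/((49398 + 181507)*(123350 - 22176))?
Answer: 543489550741/842248124316169 ≈ 0.00064528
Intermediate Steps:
H(707)/(-360527) - 411960*1/((49398 + 181507)*(123350 - 22176)) = -239/(-360527) - 411960*1/((49398 + 181507)*(123350 - 22176)) = -239*(-1/360527) - 411960/(230905*101174) = 239/360527 - 411960/23361582470 = 239/360527 - 411960*1/23361582470 = 239/360527 - 41196/2336158247 = 543489550741/842248124316169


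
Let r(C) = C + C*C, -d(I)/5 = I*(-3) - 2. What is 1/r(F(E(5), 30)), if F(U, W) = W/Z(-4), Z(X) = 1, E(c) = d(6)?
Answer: 1/930 ≈ 0.0010753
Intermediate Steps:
d(I) = 10 + 15*I (d(I) = -5*(I*(-3) - 2) = -5*(-3*I - 2) = -5*(-2 - 3*I) = 10 + 15*I)
E(c) = 100 (E(c) = 10 + 15*6 = 10 + 90 = 100)
F(U, W) = W (F(U, W) = W/1 = W*1 = W)
r(C) = C + C²
1/r(F(E(5), 30)) = 1/(30*(1 + 30)) = 1/(30*31) = 1/930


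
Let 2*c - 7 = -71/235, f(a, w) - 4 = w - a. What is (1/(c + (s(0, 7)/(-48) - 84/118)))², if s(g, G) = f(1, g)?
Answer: 49212985600/326204326449 ≈ 0.15087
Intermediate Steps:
f(a, w) = 4 + w - a (f(a, w) = 4 + (w - a) = 4 + w - a)
s(g, G) = 3 + g (s(g, G) = 4 + g - 1*1 = 4 + g - 1 = 3 + g)
c = 787/235 (c = 7/2 + (-71/235)/2 = 7/2 + (-71*1/235)/2 = 7/2 + (½)*(-71/235) = 7/2 - 71/470 = 787/235 ≈ 3.3489)
(1/(c + (s(0, 7)/(-48) - 84/118)))² = (1/(787/235 + ((3 + 0)/(-48) - 84/118)))² = (1/(787/235 + (3*(-1/48) - 84*1/118)))² = (1/(787/235 + (-1/16 - 42/59)))² = (1/(787/235 - 731/944))² = (1/(571143/221840))² = (221840/571143)² = 49212985600/326204326449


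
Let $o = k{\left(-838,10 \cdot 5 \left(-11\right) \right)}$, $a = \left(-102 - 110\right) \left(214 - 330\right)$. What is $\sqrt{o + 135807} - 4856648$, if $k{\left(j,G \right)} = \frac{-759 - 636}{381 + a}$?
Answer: $-4856648 + \frac{8 \sqrt{1323376558062}}{24973} \approx -4.8563 \cdot 10^{6}$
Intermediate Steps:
$a = 24592$ ($a = \left(-212\right) \left(-116\right) = 24592$)
$k{\left(j,G \right)} = - \frac{1395}{24973}$ ($k{\left(j,G \right)} = \frac{-759 - 636}{381 + 24592} = - \frac{1395}{24973}$)
$o = - \frac{1395}{24973} \approx -0.05586$
$\sqrt{o + 135807} - 4856648 = \sqrt{- \frac{1395}{24973} + 135807} - 4856648 = \sqrt{\frac{3391506816}{24973}} - 4856648 = \frac{8 \sqrt{1323376558062}}{24973} - 4856648 = -4856648 + \frac{8 \sqrt{1323376558062}}{24973}$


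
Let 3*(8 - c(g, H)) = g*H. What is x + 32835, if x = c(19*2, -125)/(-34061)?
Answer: 3355174031/102183 ≈ 32835.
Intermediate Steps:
c(g, H) = 8 - H*g/3 (c(g, H) = 8 - g*H/3 = 8 - H*g/3)
x = -4774/102183 (x = (8 - 1/3*(-125)*19*2)/(-34061) = (8 - 1/3*(-125)*38)*(-1/34061) = (8 + 4750/3)*(-1/34061) = (4774/3)*(-1/34061) = -4774/102183 ≈ -0.046720)
x + 32835 = -4774/102183 + 32835 = 3355174031/102183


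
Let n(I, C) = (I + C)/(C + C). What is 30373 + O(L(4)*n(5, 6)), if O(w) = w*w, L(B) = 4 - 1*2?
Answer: 1093549/36 ≈ 30376.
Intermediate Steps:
L(B) = 2 (L(B) = 4 - 2 = 2)
n(I, C) = (C + I)/(2*C) (n(I, C) = (C + I)/((2*C)) = (C + I)*(1/(2*C)) = (C + I)/(2*C))
O(w) = w²
30373 + O(L(4)*n(5, 6)) = 30373 + (2*((½)*(6 + 5)/6))² = 30373 + (2*((½)*(⅙)*11))² = 30373 + (2*(11/12))² = 30373 + (11/6)² = 30373 + 121/36 = 1093549/36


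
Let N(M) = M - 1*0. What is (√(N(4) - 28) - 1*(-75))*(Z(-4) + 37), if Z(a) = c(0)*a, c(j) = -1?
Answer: 3075 + 82*I*√6 ≈ 3075.0 + 200.86*I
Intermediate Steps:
Z(a) = -a
N(M) = M (N(M) = M + 0 = M)
(√(N(4) - 28) - 1*(-75))*(Z(-4) + 37) = (√(4 - 28) - 1*(-75))*(-1*(-4) + 37) = (√(-24) + 75)*(4 + 37) = (2*I*√6 + 75)*41 = (75 + 2*I*√6)*41 = 3075 + 82*I*√6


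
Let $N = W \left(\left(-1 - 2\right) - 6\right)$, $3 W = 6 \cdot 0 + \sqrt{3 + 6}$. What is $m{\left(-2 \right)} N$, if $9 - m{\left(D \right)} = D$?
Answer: $-99$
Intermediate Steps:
$W = 1$ ($W = \frac{6 \cdot 0 + \sqrt{3 + 6}}{3} = \frac{0 + \sqrt{9}}{3} = \frac{0 + 3}{3} = \frac{1}{3} \cdot 3 = 1$)
$m{\left(D \right)} = 9 - D$
$N = -9$ ($N = 1 \left(\left(-1 - 2\right) - 6\right) = 1 \left(-3 - 6\right) = 1 \left(-9\right) = -9$)
$m{\left(-2 \right)} N = \left(9 - -2\right) \left(-9\right) = \left(9 + 2\right) \left(-9\right) = 11 \left(-9\right) = -99$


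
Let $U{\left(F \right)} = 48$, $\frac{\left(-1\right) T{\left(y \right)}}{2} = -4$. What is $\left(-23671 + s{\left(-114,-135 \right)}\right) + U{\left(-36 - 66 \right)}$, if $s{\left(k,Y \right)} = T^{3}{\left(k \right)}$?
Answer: $-23111$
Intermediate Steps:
$T{\left(y \right)} = 8$ ($T{\left(y \right)} = \left(-2\right) \left(-4\right) = 8$)
$s{\left(k,Y \right)} = 512$ ($s{\left(k,Y \right)} = 8^{3} = 512$)
$\left(-23671 + s{\left(-114,-135 \right)}\right) + U{\left(-36 - 66 \right)} = \left(-23671 + 512\right) + 48 = -23159 + 48 = -23111$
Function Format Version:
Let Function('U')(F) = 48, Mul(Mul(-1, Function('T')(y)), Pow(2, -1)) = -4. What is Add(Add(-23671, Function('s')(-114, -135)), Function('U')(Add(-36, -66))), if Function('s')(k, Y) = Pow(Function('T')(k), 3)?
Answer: -23111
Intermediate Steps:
Function('T')(y) = 8 (Function('T')(y) = Mul(-2, -4) = 8)
Function('s')(k, Y) = 512 (Function('s')(k, Y) = Pow(8, 3) = 512)
Add(Add(-23671, Function('s')(-114, -135)), Function('U')(Add(-36, -66))) = Add(Add(-23671, 512), 48) = Add(-23159, 48) = -23111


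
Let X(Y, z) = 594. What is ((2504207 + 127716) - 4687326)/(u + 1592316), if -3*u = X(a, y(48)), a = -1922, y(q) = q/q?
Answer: -2055403/1592118 ≈ -1.2910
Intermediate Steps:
y(q) = 1
u = -198 (u = -⅓*594 = -198)
((2504207 + 127716) - 4687326)/(u + 1592316) = ((2504207 + 127716) - 4687326)/(-198 + 1592316) = (2631923 - 4687326)/1592118 = -2055403*1/1592118 = -2055403/1592118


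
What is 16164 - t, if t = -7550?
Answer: 23714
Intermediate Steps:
16164 - t = 16164 - 1*(-7550) = 16164 + 7550 = 23714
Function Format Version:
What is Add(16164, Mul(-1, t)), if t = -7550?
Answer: 23714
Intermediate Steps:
Add(16164, Mul(-1, t)) = Add(16164, Mul(-1, -7550)) = Add(16164, 7550) = 23714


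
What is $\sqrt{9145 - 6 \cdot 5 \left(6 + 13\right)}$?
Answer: $35 \sqrt{7} \approx 92.601$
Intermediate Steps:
$\sqrt{9145 - 6 \cdot 5 \left(6 + 13\right)} = \sqrt{9145 - 6 \cdot 5 \cdot 19} = \sqrt{9145 - 570} = \sqrt{8575} = 35 \sqrt{7}$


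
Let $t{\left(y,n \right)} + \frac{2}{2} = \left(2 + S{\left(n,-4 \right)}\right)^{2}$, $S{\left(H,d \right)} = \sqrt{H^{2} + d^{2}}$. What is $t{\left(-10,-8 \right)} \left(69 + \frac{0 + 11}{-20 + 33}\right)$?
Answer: $\frac{75364}{13} + \frac{14528 \sqrt{5}}{13} \approx 8296.1$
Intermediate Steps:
$t{\left(y,n \right)} = -1 + \left(2 + \sqrt{16 + n^{2}}\right)^{2}$ ($t{\left(y,n \right)} = -1 + \left(2 + \sqrt{n^{2} + \left(-4\right)^{2}}\right)^{2} = -1 + \left(2 + \sqrt{n^{2} + 16}\right)^{2} = -1 + \left(2 + \sqrt{16 + n^{2}}\right)^{2}$)
$t{\left(-10,-8 \right)} \left(69 + \frac{0 + 11}{-20 + 33}\right) = \left(-1 + \left(2 + \sqrt{16 + \left(-8\right)^{2}}\right)^{2}\right) \left(69 + \frac{0 + 11}{-20 + 33}\right) = \left(-1 + \left(2 + \sqrt{16 + 64}\right)^{2}\right) \left(69 + \frac{11}{13}\right) = \left(-1 + \left(2 + \sqrt{80}\right)^{2}\right) \left(69 + 11 \cdot \frac{1}{13}\right) = \left(-1 + \left(2 + 4 \sqrt{5}\right)^{2}\right) \left(69 + \frac{11}{13}\right) = \left(-1 + \left(2 + 4 \sqrt{5}\right)^{2}\right) \frac{908}{13} = - \frac{908}{13} + \frac{908 \left(2 + 4 \sqrt{5}\right)^{2}}{13}$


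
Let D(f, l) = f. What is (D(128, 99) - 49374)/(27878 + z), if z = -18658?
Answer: -24623/4610 ≈ -5.3412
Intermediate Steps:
(D(128, 99) - 49374)/(27878 + z) = (128 - 49374)/(27878 - 18658) = -49246/9220 = -49246*1/9220 = -24623/4610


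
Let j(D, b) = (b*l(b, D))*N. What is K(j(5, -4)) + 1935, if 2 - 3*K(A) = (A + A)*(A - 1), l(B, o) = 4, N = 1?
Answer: 5263/3 ≈ 1754.3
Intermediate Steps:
j(D, b) = 4*b (j(D, b) = (b*4)*1 = (4*b)*1 = 4*b)
K(A) = 2/3 - 2*A*(-1 + A)/3 (K(A) = 2/3 - (A + A)*(A - 1)/3 = 2/3 - 2*A*(-1 + A)/3)
K(j(5, -4)) + 1935 = (2/3 - 2*(4*(-4))**2/3 + 2*(4*(-4))/3) + 1935 = (2/3 - 2/3*(-16)**2 + (2/3)*(-16)) + 1935 = (2/3 - 2/3*256 - 32/3) + 1935 = (2/3 - 512/3 - 32/3) + 1935 = -542/3 + 1935 = 5263/3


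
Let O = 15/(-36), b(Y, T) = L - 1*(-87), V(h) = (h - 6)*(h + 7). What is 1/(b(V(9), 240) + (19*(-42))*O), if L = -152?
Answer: 2/535 ≈ 0.0037383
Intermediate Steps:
V(h) = (-6 + h)*(7 + h)
b(Y, T) = -65 (b(Y, T) = -152 - 1*(-87) = -152 + 87 = -65)
O = -5/12 (O = 15*(-1/36) = -5/12 ≈ -0.41667)
1/(b(V(9), 240) + (19*(-42))*O) = 1/(-65 + (19*(-42))*(-5/12)) = 1/(-65 - 798*(-5/12)) = 1/(-65 + 665/2) = 1/(535/2) = 2/535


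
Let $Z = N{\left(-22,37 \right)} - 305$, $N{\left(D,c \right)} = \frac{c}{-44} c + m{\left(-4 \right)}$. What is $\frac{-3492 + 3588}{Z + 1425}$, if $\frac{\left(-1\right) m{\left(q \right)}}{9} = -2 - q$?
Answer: $\frac{4224}{47119} \approx 0.089645$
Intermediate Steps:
$m{\left(q \right)} = 18 + 9 q$ ($m{\left(q \right)} = - 9 \left(-2 - q\right) = 18 + 9 q$)
$N{\left(D,c \right)} = -18 - \frac{c^{2}}{44}$ ($N{\left(D,c \right)} = \frac{c}{-44} c + \left(18 + 9 \left(-4\right)\right) = c \left(- \frac{1}{44}\right) c + \left(18 - 36\right) = - \frac{c}{44} c - 18 = - \frac{c^{2}}{44} - 18 = -18 - \frac{c^{2}}{44}$)
$Z = - \frac{15581}{44}$ ($Z = \left(-18 - \frac{37^{2}}{44}\right) - 305 = \left(-18 - \frac{1369}{44}\right) - 305 = - \frac{2161}{44} - 305 = - \frac{15581}{44} \approx -354.11$)
$\frac{-3492 + 3588}{Z + 1425} = \frac{-3492 + 3588}{- \frac{15581}{44} + 1425} = \frac{96}{\frac{47119}{44}} = 96 \cdot \frac{44}{47119} = \frac{4224}{47119}$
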